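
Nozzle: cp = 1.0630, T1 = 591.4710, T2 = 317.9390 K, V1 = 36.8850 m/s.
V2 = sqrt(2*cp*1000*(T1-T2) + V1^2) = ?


dT = 273.5320 K
2*cp*1000*dT = 581529.0320
V1^2 = 1360.5032
V2 = sqrt(582889.5352) = 763.4720 m/s

763.4720 m/s


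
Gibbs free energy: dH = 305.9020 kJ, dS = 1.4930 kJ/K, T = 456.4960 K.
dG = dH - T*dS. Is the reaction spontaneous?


T*dS = 456.4960 * 1.4930 = 681.5485 kJ
dG = 305.9020 - 681.5485 = -375.6465 kJ (spontaneous)

dG = -375.6465 kJ, spontaneous


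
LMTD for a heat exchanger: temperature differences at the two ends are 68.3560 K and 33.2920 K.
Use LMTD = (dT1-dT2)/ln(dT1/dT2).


dT1/dT2 = 2.0532
ln(dT1/dT2) = 0.7194
LMTD = 35.0640 / 0.7194 = 48.7398 K

48.7398 K


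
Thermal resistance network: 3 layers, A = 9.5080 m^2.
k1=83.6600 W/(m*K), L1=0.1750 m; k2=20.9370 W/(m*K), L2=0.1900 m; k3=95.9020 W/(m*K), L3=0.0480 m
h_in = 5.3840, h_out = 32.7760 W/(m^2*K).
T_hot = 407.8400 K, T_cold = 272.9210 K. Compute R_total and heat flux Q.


R_conv_in = 1/(5.3840*9.5080) = 0.0195
R_1 = 0.1750/(83.6600*9.5080) = 0.0002
R_2 = 0.1900/(20.9370*9.5080) = 0.0010
R_3 = 0.0480/(95.9020*9.5080) = 5.2641e-05
R_conv_out = 1/(32.7760*9.5080) = 0.0032
R_total = 0.0240 K/W
Q = 134.9190 / 0.0240 = 5628.5117 W

R_total = 0.0240 K/W, Q = 5628.5117 W


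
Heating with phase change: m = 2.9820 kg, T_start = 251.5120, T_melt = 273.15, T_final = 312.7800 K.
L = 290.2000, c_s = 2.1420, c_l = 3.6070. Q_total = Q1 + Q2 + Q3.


Q1 (sensible, solid) = 2.9820 * 2.1420 * 21.6380 = 138.2115 kJ
Q2 (latent) = 2.9820 * 290.2000 = 865.3764 kJ
Q3 (sensible, liquid) = 2.9820 * 3.6070 * 39.6300 = 426.2632 kJ
Q_total = 1429.8511 kJ

1429.8511 kJ


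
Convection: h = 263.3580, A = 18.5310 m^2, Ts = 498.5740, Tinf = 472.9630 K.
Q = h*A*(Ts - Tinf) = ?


dT = 25.6110 K
Q = 263.3580 * 18.5310 * 25.6110 = 124989.0329 W

124989.0329 W


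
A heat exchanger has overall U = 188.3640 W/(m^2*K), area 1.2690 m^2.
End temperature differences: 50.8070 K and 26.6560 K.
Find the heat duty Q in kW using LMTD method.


LMTD = 37.4423 K
Q = 188.3640 * 1.2690 * 37.4423 = 8949.9693 W = 8.9500 kW

8.9500 kW


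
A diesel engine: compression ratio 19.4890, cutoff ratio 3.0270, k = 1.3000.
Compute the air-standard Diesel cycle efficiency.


r^(k-1) = 2.4375
rc^k = 4.2200
eta = 0.4987 = 49.8666%

49.8666%


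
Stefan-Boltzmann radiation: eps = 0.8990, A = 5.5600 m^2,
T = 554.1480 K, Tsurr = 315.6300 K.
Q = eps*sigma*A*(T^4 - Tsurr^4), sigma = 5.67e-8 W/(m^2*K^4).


T^4 = 9.4298e+10
Tsurr^4 = 9.9246e+09
Q = 0.8990 * 5.67e-8 * 5.5600 * 8.4374e+10 = 23912.4322 W

23912.4322 W


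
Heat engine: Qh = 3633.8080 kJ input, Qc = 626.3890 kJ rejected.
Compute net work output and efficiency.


W = 3633.8080 - 626.3890 = 3007.4190 kJ
eta = 3007.4190 / 3633.8080 = 0.8276 = 82.7622%

W = 3007.4190 kJ, eta = 82.7622%


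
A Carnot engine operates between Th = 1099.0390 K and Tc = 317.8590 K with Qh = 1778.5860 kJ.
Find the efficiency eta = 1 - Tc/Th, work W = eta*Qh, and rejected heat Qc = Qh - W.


eta = 1 - 317.8590/1099.0390 = 0.7108
W = 0.7108 * 1778.5860 = 1264.1915 kJ
Qc = 1778.5860 - 1264.1915 = 514.3945 kJ

eta = 71.0785%, W = 1264.1915 kJ, Qc = 514.3945 kJ


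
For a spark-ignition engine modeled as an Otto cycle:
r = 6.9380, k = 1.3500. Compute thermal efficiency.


r^(k-1) = 1.9698
eta = 1 - 1/1.9698 = 0.4923 = 49.2346%

49.2346%


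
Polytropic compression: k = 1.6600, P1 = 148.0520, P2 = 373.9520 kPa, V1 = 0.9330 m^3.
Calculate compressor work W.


(k-1)/k = 0.3976
(P2/P1)^exp = 1.4454
W = 2.5152 * 148.0520 * 0.9330 * (1.4454 - 1) = 154.7461 kJ

154.7461 kJ


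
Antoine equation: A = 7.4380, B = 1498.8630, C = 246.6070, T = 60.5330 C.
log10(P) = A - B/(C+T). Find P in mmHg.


C+T = 307.1400
B/(C+T) = 4.8801
log10(P) = 7.4380 - 4.8801 = 2.5579
P = 10^2.5579 = 361.3562 mmHg

361.3562 mmHg


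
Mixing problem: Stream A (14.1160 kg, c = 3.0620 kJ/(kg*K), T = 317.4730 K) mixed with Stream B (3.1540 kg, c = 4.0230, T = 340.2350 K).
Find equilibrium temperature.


num = 18039.2825
den = 55.9117
Tf = 322.6386 K

322.6386 K


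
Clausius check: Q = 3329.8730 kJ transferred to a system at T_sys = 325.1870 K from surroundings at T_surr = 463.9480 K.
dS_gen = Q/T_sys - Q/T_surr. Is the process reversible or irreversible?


dS_sys = 3329.8730/325.1870 = 10.2399 kJ/K
dS_surr = -3329.8730/463.9480 = -7.1773 kJ/K
dS_gen = 10.2399 - 7.1773 = 3.0626 kJ/K (irreversible)

dS_gen = 3.0626 kJ/K, irreversible


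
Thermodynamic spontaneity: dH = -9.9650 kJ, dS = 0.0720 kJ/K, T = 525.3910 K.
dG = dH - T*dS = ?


T*dS = 525.3910 * 0.0720 = 37.8282 kJ
dG = -9.9650 - 37.8282 = -47.7932 kJ (spontaneous)

dG = -47.7932 kJ, spontaneous


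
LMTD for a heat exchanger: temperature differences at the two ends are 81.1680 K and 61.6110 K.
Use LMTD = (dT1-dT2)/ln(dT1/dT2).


dT1/dT2 = 1.3174
ln(dT1/dT2) = 0.2757
LMTD = 19.5570 / 0.2757 = 70.9408 K

70.9408 K


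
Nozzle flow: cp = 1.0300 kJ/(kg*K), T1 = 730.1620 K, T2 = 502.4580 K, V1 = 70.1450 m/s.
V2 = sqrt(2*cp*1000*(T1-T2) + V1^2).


dT = 227.7040 K
2*cp*1000*dT = 469070.2400
V1^2 = 4920.3210
V2 = sqrt(473990.5610) = 688.4697 m/s

688.4697 m/s


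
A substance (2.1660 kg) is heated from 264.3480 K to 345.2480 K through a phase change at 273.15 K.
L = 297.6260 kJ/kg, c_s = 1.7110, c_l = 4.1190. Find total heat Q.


Q1 (sensible, solid) = 2.1660 * 1.7110 * 8.8020 = 32.6204 kJ
Q2 (latent) = 2.1660 * 297.6260 = 644.6579 kJ
Q3 (sensible, liquid) = 2.1660 * 4.1190 * 72.0980 = 643.2406 kJ
Q_total = 1320.5190 kJ

1320.5190 kJ


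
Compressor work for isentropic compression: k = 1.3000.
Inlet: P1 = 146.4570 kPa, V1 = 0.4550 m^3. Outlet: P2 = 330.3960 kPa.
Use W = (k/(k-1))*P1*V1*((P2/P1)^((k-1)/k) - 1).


(k-1)/k = 0.2308
(P2/P1)^exp = 1.2065
W = 4.3333 * 146.4570 * 0.4550 * (1.2065 - 1) = 59.6372 kJ

59.6372 kJ


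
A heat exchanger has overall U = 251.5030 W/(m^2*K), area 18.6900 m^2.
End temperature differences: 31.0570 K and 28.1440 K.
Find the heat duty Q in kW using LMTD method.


LMTD = 29.5766 K
Q = 251.5030 * 18.6900 * 29.5766 = 139027.4803 W = 139.0275 kW

139.0275 kW


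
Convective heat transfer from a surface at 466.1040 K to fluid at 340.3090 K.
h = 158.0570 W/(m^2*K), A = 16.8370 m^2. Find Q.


dT = 125.7950 K
Q = 158.0570 * 16.8370 * 125.7950 = 334766.3722 W

334766.3722 W


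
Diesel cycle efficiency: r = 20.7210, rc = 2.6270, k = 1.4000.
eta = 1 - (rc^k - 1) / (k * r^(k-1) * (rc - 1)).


r^(k-1) = 3.3617
rc^k = 3.8658
eta = 0.6257 = 62.5741%

62.5741%


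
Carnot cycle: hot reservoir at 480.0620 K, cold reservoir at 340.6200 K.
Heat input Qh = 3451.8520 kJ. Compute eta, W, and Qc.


eta = 1 - 340.6200/480.0620 = 0.2905
W = 0.2905 * 3451.8520 = 1002.6479 kJ
Qc = 3451.8520 - 1002.6479 = 2449.2041 kJ

eta = 29.0467%, W = 1002.6479 kJ, Qc = 2449.2041 kJ


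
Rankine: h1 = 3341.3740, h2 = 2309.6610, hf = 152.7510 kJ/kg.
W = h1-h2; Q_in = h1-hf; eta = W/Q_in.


W = 1031.7130 kJ/kg
Q_in = 3188.6230 kJ/kg
eta = 0.3236 = 32.3561%

eta = 32.3561%


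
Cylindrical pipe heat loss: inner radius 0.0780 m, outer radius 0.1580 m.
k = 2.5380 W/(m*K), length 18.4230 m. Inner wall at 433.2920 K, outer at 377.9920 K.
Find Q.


dT = 55.3000 K
ln(ro/ri) = 0.7059
Q = 2*pi*2.5380*18.4230*55.3000 / 0.7059 = 23015.5986 W

23015.5986 W


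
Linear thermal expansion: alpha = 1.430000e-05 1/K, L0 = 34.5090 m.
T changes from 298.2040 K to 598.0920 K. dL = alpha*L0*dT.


dT = 299.8880 K
dL = 1.430000e-05 * 34.5090 * 299.8880 = 0.147988 m
L_final = 34.656988 m

dL = 0.147988 m


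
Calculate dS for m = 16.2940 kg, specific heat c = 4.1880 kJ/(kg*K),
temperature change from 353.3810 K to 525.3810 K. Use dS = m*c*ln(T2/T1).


T2/T1 = 1.4867
ln(T2/T1) = 0.3966
dS = 16.2940 * 4.1880 * 0.3966 = 27.0621 kJ/K

27.0621 kJ/K


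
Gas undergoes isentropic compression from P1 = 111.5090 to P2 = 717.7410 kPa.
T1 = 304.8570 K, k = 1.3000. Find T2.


(k-1)/k = 0.2308
(P2/P1)^exp = 1.5368
T2 = 304.8570 * 1.5368 = 468.4999 K

468.4999 K


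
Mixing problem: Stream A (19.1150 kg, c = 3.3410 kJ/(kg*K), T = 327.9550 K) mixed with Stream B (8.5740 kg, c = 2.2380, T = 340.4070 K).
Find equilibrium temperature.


num = 27476.1985
den = 83.0518
Tf = 330.8320 K

330.8320 K


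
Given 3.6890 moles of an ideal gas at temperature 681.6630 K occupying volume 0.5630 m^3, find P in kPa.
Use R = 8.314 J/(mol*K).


P = nRT/V = 3.6890 * 8.314 * 681.6630 / 0.5630
= 20906.8401 / 0.5630 = 37134.7070 Pa = 37.1347 kPa

37.1347 kPa


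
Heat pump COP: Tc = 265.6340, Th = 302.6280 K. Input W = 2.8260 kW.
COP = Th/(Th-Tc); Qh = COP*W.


COP = 302.6280 / 36.9940 = 8.1805
Qh = 8.1805 * 2.8260 = 23.1180 kW

COP = 8.1805, Qh = 23.1180 kW


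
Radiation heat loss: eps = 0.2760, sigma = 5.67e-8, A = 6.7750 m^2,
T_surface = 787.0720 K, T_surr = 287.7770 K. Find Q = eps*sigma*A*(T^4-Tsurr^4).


T^4 = 3.8376e+11
Tsurr^4 = 6.8584e+09
Q = 0.2760 * 5.67e-8 * 6.7750 * 3.7690e+11 = 39960.1864 W

39960.1864 W


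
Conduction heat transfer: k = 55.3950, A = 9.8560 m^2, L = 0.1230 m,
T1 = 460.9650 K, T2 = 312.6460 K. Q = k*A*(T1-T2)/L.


dT = 148.3190 K
Q = 55.3950 * 9.8560 * 148.3190 / 0.1230 = 658359.2454 W

658359.2454 W


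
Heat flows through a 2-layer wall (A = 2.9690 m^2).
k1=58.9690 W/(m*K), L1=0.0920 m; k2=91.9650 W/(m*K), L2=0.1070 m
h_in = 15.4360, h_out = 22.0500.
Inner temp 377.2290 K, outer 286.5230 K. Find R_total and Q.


R_conv_in = 1/(15.4360*2.9690) = 0.0218
R_1 = 0.0920/(58.9690*2.9690) = 0.0005
R_2 = 0.1070/(91.9650*2.9690) = 0.0004
R_conv_out = 1/(22.0500*2.9690) = 0.0153
R_total = 0.0380 K/W
Q = 90.7060 / 0.0380 = 2386.2233 W

R_total = 0.0380 K/W, Q = 2386.2233 W


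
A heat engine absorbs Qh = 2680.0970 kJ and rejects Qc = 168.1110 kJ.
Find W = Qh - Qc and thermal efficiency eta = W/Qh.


W = 2680.0970 - 168.1110 = 2511.9860 kJ
eta = 2511.9860 / 2680.0970 = 0.9373 = 93.7274%

W = 2511.9860 kJ, eta = 93.7274%


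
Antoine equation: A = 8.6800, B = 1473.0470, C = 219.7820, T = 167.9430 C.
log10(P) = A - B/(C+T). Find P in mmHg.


C+T = 387.7250
B/(C+T) = 3.7992
log10(P) = 8.6800 - 3.7992 = 4.8808
P = 10^4.8808 = 75996.6375 mmHg

75996.6375 mmHg


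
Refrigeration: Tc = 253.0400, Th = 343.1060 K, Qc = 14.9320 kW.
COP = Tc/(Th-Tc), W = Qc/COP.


COP = 253.0400 / 90.0660 = 2.8095
W = 14.9320 / 2.8095 = 5.3148 kW

COP = 2.8095, W = 5.3148 kW


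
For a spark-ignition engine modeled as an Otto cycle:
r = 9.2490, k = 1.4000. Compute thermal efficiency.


r^(k-1) = 2.4347
eta = 1 - 1/2.4347 = 0.5893 = 58.9265%

58.9265%


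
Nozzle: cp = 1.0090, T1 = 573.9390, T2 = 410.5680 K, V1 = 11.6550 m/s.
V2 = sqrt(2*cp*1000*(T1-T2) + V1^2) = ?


dT = 163.3710 K
2*cp*1000*dT = 329682.6780
V1^2 = 135.8390
V2 = sqrt(329818.5170) = 574.2983 m/s

574.2983 m/s


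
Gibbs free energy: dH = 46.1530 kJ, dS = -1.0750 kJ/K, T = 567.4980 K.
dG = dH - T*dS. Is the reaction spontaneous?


T*dS = 567.4980 * -1.0750 = -610.0603 kJ
dG = 46.1530 + 610.0603 = 656.2133 kJ (non-spontaneous)

dG = 656.2133 kJ, non-spontaneous


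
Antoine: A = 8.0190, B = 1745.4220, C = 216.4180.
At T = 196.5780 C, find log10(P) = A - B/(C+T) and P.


C+T = 412.9960
B/(C+T) = 4.2262
log10(P) = 8.0190 - 4.2262 = 3.7928
P = 10^3.7928 = 6205.1985 mmHg

6205.1985 mmHg


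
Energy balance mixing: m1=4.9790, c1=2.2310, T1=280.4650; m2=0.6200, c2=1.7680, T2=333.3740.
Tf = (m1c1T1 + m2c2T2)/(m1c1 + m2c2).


num = 3480.8783
den = 12.2043
Tf = 285.2172 K

285.2172 K


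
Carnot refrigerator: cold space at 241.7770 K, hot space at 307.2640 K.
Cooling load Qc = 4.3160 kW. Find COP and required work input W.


COP = 241.7770 / 65.4870 = 3.6920
W = 4.3160 / 3.6920 = 1.1690 kW

COP = 3.6920, W = 1.1690 kW


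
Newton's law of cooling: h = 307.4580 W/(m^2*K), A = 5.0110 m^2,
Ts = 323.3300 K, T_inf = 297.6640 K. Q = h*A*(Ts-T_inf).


dT = 25.6660 K
Q = 307.4580 * 5.0110 * 25.6660 = 39542.8885 W

39542.8885 W


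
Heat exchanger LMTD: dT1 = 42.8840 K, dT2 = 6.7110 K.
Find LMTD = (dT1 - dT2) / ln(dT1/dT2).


dT1/dT2 = 6.3901
ln(dT1/dT2) = 1.8548
LMTD = 36.1730 / 1.8548 = 19.5029 K

19.5029 K


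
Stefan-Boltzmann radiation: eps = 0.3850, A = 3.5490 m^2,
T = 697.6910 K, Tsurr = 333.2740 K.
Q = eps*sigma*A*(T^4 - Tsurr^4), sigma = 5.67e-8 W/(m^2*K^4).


T^4 = 2.3695e+11
Tsurr^4 = 1.2337e+10
Q = 0.3850 * 5.67e-8 * 3.5490 * 2.2461e+11 = 17401.2491 W

17401.2491 W


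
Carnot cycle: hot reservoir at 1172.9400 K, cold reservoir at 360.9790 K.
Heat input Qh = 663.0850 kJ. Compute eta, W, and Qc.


eta = 1 - 360.9790/1172.9400 = 0.6922
W = 0.6922 * 663.0850 = 459.0168 kJ
Qc = 663.0850 - 459.0168 = 204.0682 kJ

eta = 69.2244%, W = 459.0168 kJ, Qc = 204.0682 kJ


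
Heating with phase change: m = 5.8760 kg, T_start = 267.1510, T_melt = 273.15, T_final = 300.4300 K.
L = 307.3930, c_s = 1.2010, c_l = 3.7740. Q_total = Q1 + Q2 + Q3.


Q1 (sensible, solid) = 5.8760 * 1.2010 * 5.9990 = 42.3354 kJ
Q2 (latent) = 5.8760 * 307.3930 = 1806.2413 kJ
Q3 (sensible, liquid) = 5.8760 * 3.7740 * 27.2800 = 604.9619 kJ
Q_total = 2453.5386 kJ

2453.5386 kJ


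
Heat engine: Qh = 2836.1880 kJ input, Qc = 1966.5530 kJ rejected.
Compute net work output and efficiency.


W = 2836.1880 - 1966.5530 = 869.6350 kJ
eta = 869.6350 / 2836.1880 = 0.3066 = 30.6621%

W = 869.6350 kJ, eta = 30.6621%


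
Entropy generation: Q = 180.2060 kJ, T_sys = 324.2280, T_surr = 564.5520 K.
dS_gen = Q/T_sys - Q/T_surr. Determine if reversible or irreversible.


dS_sys = 180.2060/324.2280 = 0.5558 kJ/K
dS_surr = -180.2060/564.5520 = -0.3192 kJ/K
dS_gen = 0.5558 - 0.3192 = 0.2366 kJ/K (irreversible)

dS_gen = 0.2366 kJ/K, irreversible


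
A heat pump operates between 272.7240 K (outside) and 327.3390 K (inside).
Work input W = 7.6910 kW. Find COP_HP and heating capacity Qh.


COP = 327.3390 / 54.6150 = 5.9936
Qh = 5.9936 * 7.6910 = 46.0966 kW

COP = 5.9936, Qh = 46.0966 kW


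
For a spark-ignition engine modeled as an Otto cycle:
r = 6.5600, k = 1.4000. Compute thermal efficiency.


r^(k-1) = 2.1221
eta = 1 - 1/2.1221 = 0.5288 = 52.8764%

52.8764%


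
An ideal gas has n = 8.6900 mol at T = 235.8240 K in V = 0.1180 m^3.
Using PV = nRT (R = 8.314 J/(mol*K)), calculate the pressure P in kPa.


P = nRT/V = 8.6900 * 8.314 * 235.8240 / 0.1180
= 17037.9680 / 0.1180 = 144389.5593 Pa = 144.3896 kPa

144.3896 kPa


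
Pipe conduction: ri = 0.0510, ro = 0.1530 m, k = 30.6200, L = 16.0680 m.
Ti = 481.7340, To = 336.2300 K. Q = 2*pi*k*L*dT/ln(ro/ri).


dT = 145.5040 K
ln(ro/ri) = 1.0986
Q = 2*pi*30.6200*16.0680*145.5040 / 1.0986 = 409427.8283 W

409427.8283 W


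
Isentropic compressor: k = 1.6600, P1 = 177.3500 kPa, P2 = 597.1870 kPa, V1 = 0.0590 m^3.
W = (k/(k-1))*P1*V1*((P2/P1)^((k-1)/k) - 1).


(k-1)/k = 0.3976
(P2/P1)^exp = 1.6205
W = 2.5152 * 177.3500 * 0.0590 * (1.6205 - 1) = 16.3293 kJ

16.3293 kJ


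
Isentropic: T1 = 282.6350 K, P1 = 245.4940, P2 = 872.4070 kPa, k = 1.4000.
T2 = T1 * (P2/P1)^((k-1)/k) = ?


(k-1)/k = 0.2857
(P2/P1)^exp = 1.4366
T2 = 282.6350 * 1.4366 = 406.0342 K

406.0342 K


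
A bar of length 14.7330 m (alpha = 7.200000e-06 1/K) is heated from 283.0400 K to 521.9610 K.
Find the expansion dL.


dT = 238.9210 K
dL = 7.200000e-06 * 14.7330 * 238.9210 = 0.025344 m
L_final = 14.758344 m

dL = 0.025344 m


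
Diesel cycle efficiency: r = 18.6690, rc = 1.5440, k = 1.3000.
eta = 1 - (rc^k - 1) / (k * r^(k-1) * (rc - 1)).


r^(k-1) = 2.4062
rc^k = 1.7589
eta = 0.5540 = 55.4029%

55.4029%


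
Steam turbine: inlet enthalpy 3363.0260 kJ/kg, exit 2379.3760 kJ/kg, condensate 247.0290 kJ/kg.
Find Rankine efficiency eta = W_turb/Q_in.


W = 983.6500 kJ/kg
Q_in = 3115.9970 kJ/kg
eta = 0.3157 = 31.5677%

eta = 31.5677%


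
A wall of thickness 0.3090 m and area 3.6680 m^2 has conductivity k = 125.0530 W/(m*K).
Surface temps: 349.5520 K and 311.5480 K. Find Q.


dT = 38.0040 K
Q = 125.0530 * 3.6680 * 38.0040 / 0.3090 = 56414.9583 W

56414.9583 W


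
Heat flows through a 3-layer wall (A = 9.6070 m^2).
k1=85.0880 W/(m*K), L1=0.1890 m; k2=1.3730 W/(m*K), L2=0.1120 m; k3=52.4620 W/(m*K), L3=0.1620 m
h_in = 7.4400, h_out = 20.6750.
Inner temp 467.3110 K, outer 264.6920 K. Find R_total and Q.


R_conv_in = 1/(7.4400*9.6070) = 0.0140
R_1 = 0.1890/(85.0880*9.6070) = 0.0002
R_2 = 0.1120/(1.3730*9.6070) = 0.0085
R_3 = 0.1620/(52.4620*9.6070) = 0.0003
R_conv_out = 1/(20.6750*9.6070) = 0.0050
R_total = 0.0281 K/W
Q = 202.6190 / 0.0281 = 7218.6125 W

R_total = 0.0281 K/W, Q = 7218.6125 W


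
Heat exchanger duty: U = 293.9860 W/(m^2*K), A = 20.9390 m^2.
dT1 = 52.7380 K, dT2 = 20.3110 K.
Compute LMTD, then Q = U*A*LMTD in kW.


LMTD = 33.9844 K
Q = 293.9860 * 20.9390 * 33.9844 = 209200.1251 W = 209.2001 kW

209.2001 kW


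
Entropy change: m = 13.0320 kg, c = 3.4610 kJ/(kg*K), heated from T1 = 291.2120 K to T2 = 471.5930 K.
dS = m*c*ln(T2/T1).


T2/T1 = 1.6194
ln(T2/T1) = 0.4821
dS = 13.0320 * 3.4610 * 0.4821 = 21.7429 kJ/K

21.7429 kJ/K


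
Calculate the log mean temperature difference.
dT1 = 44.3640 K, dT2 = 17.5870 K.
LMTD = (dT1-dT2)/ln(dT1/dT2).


dT1/dT2 = 2.5225
ln(dT1/dT2) = 0.9253
LMTD = 26.7770 / 0.9253 = 28.9397 K

28.9397 K


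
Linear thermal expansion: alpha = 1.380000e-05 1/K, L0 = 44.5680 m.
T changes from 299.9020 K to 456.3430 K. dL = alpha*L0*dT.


dT = 156.4410 K
dL = 1.380000e-05 * 44.5680 * 156.4410 = 0.096217 m
L_final = 44.664217 m

dL = 0.096217 m


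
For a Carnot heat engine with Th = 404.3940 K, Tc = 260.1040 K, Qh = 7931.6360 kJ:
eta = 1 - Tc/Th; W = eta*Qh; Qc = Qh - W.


eta = 1 - 260.1040/404.3940 = 0.3568
W = 0.3568 * 7931.6360 = 2830.0513 kJ
Qc = 7931.6360 - 2830.0513 = 5101.5847 kJ

eta = 35.6805%, W = 2830.0513 kJ, Qc = 5101.5847 kJ


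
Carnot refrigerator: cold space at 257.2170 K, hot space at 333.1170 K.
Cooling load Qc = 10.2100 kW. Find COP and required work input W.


COP = 257.2170 / 75.9000 = 3.3889
W = 10.2100 / 3.3889 = 3.0128 kW

COP = 3.3889, W = 3.0128 kW


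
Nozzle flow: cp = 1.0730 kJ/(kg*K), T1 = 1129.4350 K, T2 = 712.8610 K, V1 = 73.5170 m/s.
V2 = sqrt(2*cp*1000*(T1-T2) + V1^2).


dT = 416.5740 K
2*cp*1000*dT = 893967.8040
V1^2 = 5404.7493
V2 = sqrt(899372.5533) = 948.3525 m/s

948.3525 m/s


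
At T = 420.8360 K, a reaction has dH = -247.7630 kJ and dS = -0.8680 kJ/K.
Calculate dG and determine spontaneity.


T*dS = 420.8360 * -0.8680 = -365.2856 kJ
dG = -247.7630 + 365.2856 = 117.5226 kJ (non-spontaneous)

dG = 117.5226 kJ, non-spontaneous


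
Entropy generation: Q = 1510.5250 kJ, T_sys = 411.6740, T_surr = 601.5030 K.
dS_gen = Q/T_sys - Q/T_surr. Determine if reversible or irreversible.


dS_sys = 1510.5250/411.6740 = 3.6692 kJ/K
dS_surr = -1510.5250/601.5030 = -2.5113 kJ/K
dS_gen = 3.6692 - 2.5113 = 1.1580 kJ/K (irreversible)

dS_gen = 1.1580 kJ/K, irreversible


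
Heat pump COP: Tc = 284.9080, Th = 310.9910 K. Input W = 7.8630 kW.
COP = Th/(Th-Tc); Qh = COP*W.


COP = 310.9910 / 26.0830 = 11.9231
Qh = 11.9231 * 7.8630 = 93.7516 kW

COP = 11.9231, Qh = 93.7516 kW


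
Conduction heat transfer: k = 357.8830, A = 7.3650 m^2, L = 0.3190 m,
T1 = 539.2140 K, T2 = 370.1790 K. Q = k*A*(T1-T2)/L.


dT = 169.0350 K
Q = 357.8830 * 7.3650 * 169.0350 / 0.3190 = 1396689.2011 W

1396689.2011 W


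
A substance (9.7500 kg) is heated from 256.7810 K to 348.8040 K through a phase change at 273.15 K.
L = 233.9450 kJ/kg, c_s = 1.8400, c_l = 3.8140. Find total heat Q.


Q1 (sensible, solid) = 9.7500 * 1.8400 * 16.3690 = 293.6599 kJ
Q2 (latent) = 9.7500 * 233.9450 = 2280.9637 kJ
Q3 (sensible, liquid) = 9.7500 * 3.8140 * 75.6540 = 2813.3075 kJ
Q_total = 5387.9311 kJ

5387.9311 kJ


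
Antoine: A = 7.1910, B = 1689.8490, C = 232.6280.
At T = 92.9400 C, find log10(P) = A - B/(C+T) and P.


C+T = 325.5680
B/(C+T) = 5.1905
log10(P) = 7.1910 - 5.1905 = 2.0005
P = 10^2.0005 = 100.1235 mmHg

100.1235 mmHg


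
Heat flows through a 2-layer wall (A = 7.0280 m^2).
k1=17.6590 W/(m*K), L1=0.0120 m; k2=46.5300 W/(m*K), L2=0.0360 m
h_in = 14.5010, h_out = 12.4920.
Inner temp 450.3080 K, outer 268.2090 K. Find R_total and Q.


R_conv_in = 1/(14.5010*7.0280) = 0.0098
R_1 = 0.0120/(17.6590*7.0280) = 9.6690e-05
R_2 = 0.0360/(46.5300*7.0280) = 0.0001
R_conv_out = 1/(12.4920*7.0280) = 0.0114
R_total = 0.0214 K/W
Q = 182.0990 / 0.0214 = 8505.5649 W

R_total = 0.0214 K/W, Q = 8505.5649 W


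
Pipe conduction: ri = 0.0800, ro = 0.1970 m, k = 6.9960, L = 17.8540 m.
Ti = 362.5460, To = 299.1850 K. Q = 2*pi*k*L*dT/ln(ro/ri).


dT = 63.3610 K
ln(ro/ri) = 0.9012
Q = 2*pi*6.9960*17.8540*63.3610 / 0.9012 = 55179.4133 W

55179.4133 W


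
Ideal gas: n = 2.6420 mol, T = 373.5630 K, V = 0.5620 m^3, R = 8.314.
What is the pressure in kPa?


P = nRT/V = 2.6420 * 8.314 * 373.5630 / 0.5620
= 8205.5310 / 0.5620 = 14600.5889 Pa = 14.6006 kPa

14.6006 kPa


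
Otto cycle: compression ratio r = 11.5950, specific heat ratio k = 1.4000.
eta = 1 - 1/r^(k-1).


r^(k-1) = 2.6651
eta = 1 - 1/2.6651 = 0.6248 = 62.4775%

62.4775%


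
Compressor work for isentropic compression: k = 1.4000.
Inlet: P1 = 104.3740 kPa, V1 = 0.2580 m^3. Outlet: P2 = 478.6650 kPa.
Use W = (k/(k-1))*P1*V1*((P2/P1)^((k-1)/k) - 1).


(k-1)/k = 0.2857
(P2/P1)^exp = 1.5452
W = 3.5000 * 104.3740 * 0.2580 * (1.5452 - 1) = 51.3843 kJ

51.3843 kJ


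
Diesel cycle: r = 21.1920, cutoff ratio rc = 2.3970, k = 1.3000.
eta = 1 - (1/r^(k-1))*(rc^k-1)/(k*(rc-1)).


r^(k-1) = 2.4995
rc^k = 3.1158
eta = 0.5339 = 53.3897%

53.3897%


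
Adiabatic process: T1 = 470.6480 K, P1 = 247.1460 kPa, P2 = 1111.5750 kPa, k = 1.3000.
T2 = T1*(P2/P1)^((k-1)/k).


(k-1)/k = 0.2308
(P2/P1)^exp = 1.4148
T2 = 470.6480 * 1.4148 = 665.8633 K

665.8633 K


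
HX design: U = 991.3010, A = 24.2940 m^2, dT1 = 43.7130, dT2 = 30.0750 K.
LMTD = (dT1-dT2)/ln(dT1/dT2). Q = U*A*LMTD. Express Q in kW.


LMTD = 36.4700 K
Q = 991.3010 * 24.2940 * 36.4700 = 878294.6449 W = 878.2946 kW

878.2946 kW


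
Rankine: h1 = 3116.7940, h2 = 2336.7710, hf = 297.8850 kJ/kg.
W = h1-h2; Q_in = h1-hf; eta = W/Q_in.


W = 780.0230 kJ/kg
Q_in = 2818.9090 kJ/kg
eta = 0.2767 = 27.6711%

eta = 27.6711%


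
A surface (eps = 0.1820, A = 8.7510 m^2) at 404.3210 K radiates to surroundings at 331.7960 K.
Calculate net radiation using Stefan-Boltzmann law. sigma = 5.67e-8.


T^4 = 2.6724e+10
Tsurr^4 = 1.2119e+10
Q = 0.1820 * 5.67e-8 * 8.7510 * 1.4605e+10 = 1318.8814 W

1318.8814 W


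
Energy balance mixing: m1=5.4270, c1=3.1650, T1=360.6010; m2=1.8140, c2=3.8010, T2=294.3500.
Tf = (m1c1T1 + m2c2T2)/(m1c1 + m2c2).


num = 8223.3942
den = 24.0715
Tf = 341.6241 K

341.6241 K


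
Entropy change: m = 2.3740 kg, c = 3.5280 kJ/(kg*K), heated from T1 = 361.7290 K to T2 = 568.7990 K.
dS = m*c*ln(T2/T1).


T2/T1 = 1.5724
ln(T2/T1) = 0.4526
dS = 2.3740 * 3.5280 * 0.4526 = 3.7910 kJ/K

3.7910 kJ/K


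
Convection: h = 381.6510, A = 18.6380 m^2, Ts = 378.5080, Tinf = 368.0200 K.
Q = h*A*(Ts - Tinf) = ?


dT = 10.4880 K
Q = 381.6510 * 18.6380 * 10.4880 = 74603.3605 W

74603.3605 W


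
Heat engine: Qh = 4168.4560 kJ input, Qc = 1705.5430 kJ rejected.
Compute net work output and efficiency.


W = 4168.4560 - 1705.5430 = 2462.9130 kJ
eta = 2462.9130 / 4168.4560 = 0.5908 = 59.0845%

W = 2462.9130 kJ, eta = 59.0845%


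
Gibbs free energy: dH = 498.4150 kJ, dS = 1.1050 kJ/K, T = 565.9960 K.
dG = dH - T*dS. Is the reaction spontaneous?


T*dS = 565.9960 * 1.1050 = 625.4256 kJ
dG = 498.4150 - 625.4256 = -127.0106 kJ (spontaneous)

dG = -127.0106 kJ, spontaneous


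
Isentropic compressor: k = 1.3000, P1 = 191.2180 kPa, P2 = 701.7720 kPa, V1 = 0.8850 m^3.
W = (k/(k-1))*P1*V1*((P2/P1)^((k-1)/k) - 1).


(k-1)/k = 0.2308
(P2/P1)^exp = 1.3499
W = 4.3333 * 191.2180 * 0.8850 * (1.3499 - 1) = 256.6032 kJ

256.6032 kJ


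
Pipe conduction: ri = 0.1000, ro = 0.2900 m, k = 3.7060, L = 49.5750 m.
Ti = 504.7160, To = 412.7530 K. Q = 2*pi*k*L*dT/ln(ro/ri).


dT = 91.9630 K
ln(ro/ri) = 1.0647
Q = 2*pi*3.7060*49.5750*91.9630 / 1.0647 = 99707.8847 W

99707.8847 W


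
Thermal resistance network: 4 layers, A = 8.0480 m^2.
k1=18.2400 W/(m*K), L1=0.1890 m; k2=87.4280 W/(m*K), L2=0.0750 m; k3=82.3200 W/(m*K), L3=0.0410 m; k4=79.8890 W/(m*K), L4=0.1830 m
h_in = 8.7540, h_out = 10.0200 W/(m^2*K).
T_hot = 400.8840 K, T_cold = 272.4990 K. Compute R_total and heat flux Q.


R_conv_in = 1/(8.7540*8.0480) = 0.0142
R_1 = 0.1890/(18.2400*8.0480) = 0.0013
R_2 = 0.0750/(87.4280*8.0480) = 0.0001
R_3 = 0.0410/(82.3200*8.0480) = 6.1886e-05
R_4 = 0.1830/(79.8890*8.0480) = 0.0003
R_conv_out = 1/(10.0200*8.0480) = 0.0124
R_total = 0.0283 K/W
Q = 128.3850 / 0.0283 = 4530.9243 W

R_total = 0.0283 K/W, Q = 4530.9243 W


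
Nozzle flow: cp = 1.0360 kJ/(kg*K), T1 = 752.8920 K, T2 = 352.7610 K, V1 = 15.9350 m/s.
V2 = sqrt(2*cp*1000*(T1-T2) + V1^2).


dT = 400.1310 K
2*cp*1000*dT = 829071.4320
V1^2 = 253.9242
V2 = sqrt(829325.3562) = 910.6730 m/s

910.6730 m/s


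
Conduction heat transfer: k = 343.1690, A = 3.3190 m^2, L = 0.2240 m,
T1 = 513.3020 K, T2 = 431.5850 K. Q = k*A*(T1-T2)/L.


dT = 81.7170 K
Q = 343.1690 * 3.3190 * 81.7170 / 0.2240 = 415508.2944 W

415508.2944 W


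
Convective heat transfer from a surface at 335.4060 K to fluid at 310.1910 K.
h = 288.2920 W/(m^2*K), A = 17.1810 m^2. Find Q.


dT = 25.2150 K
Q = 288.2920 * 17.1810 * 25.2150 = 124893.5474 W

124893.5474 W


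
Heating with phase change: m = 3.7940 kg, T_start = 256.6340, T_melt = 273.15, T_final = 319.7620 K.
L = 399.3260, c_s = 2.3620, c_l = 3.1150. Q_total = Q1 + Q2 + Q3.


Q1 (sensible, solid) = 3.7940 * 2.3620 * 16.5160 = 148.0069 kJ
Q2 (latent) = 3.7940 * 399.3260 = 1515.0428 kJ
Q3 (sensible, liquid) = 3.7940 * 3.1150 * 46.6120 = 550.8751 kJ
Q_total = 2213.9249 kJ

2213.9249 kJ


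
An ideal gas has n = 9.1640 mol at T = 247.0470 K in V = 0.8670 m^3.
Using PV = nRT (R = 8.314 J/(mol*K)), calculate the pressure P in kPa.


P = nRT/V = 9.1640 * 8.314 * 247.0470 / 0.8670
= 18822.3864 / 0.8670 = 21709.7883 Pa = 21.7098 kPa

21.7098 kPa


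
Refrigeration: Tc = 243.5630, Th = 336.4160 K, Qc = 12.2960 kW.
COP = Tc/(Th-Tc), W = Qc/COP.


COP = 243.5630 / 92.8530 = 2.6231
W = 12.2960 / 2.6231 = 4.6876 kW

COP = 2.6231, W = 4.6876 kW


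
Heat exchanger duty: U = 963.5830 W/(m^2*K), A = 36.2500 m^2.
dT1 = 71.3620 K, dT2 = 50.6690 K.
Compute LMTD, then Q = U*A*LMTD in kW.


LMTD = 60.4261 K
Q = 963.5830 * 36.2500 * 60.4261 = 2110677.4306 W = 2110.6774 kW

2110.6774 kW


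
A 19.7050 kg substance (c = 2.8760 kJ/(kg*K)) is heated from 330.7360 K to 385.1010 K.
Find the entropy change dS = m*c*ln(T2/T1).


T2/T1 = 1.1644
ln(T2/T1) = 0.1522
dS = 19.7050 * 2.8760 * 0.1522 = 8.6246 kJ/K

8.6246 kJ/K


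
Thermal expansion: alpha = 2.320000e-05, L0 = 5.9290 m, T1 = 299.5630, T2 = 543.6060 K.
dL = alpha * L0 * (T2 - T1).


dT = 244.0430 K
dL = 2.320000e-05 * 5.9290 * 244.0430 = 0.033569 m
L_final = 5.962569 m

dL = 0.033569 m


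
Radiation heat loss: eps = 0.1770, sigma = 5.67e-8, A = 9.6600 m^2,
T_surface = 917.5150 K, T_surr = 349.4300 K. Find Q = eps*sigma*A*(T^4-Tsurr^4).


T^4 = 7.0868e+11
Tsurr^4 = 1.4909e+10
Q = 0.1770 * 5.67e-8 * 9.6600 * 6.9378e+11 = 67259.2980 W

67259.2980 W


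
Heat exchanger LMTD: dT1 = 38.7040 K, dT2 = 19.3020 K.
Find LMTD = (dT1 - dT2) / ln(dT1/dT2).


dT1/dT2 = 2.0052
ln(dT1/dT2) = 0.6957
LMTD = 19.4020 / 0.6957 = 27.8871 K

27.8871 K


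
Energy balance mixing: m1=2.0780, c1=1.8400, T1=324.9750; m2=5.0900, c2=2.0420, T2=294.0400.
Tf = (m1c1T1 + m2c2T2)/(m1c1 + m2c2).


num = 4298.7355
den = 14.2173
Tf = 302.3595 K

302.3595 K


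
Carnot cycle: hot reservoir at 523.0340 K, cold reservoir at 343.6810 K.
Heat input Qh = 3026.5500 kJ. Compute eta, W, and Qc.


eta = 1 - 343.6810/523.0340 = 0.3429
W = 0.3429 * 3026.5500 = 1037.8309 kJ
Qc = 3026.5500 - 1037.8309 = 1988.7191 kJ

eta = 34.2909%, W = 1037.8309 kJ, Qc = 1988.7191 kJ


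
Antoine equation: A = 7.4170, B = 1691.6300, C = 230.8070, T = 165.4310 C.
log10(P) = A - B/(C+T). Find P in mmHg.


C+T = 396.2380
B/(C+T) = 4.2692
log10(P) = 7.4170 - 4.2692 = 3.1478
P = 10^3.1478 = 1405.3125 mmHg

1405.3125 mmHg


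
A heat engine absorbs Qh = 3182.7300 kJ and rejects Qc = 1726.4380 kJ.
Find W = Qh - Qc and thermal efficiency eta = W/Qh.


W = 3182.7300 - 1726.4380 = 1456.2920 kJ
eta = 1456.2920 / 3182.7300 = 0.4576 = 45.7561%

W = 1456.2920 kJ, eta = 45.7561%


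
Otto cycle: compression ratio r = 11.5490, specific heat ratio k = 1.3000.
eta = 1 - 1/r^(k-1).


r^(k-1) = 2.0834
eta = 1 - 1/2.0834 = 0.5200 = 52.0005%

52.0005%


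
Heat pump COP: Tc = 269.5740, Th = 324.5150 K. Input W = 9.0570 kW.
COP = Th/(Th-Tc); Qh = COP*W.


COP = 324.5150 / 54.9410 = 5.9066
Qh = 5.9066 * 9.0570 = 53.4962 kW

COP = 5.9066, Qh = 53.4962 kW


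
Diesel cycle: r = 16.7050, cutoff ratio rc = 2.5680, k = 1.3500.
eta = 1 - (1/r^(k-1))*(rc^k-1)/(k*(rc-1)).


r^(k-1) = 2.6791
rc^k = 3.5723
eta = 0.5464 = 54.6421%

54.6421%


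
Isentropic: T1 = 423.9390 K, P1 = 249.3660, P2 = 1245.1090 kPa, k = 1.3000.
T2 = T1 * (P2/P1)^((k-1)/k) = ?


(k-1)/k = 0.2308
(P2/P1)^exp = 1.4493
T2 = 423.9390 * 1.4493 = 614.4205 K

614.4205 K


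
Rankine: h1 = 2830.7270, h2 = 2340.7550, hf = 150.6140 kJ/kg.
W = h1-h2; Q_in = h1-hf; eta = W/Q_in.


W = 489.9720 kJ/kg
Q_in = 2680.1130 kJ/kg
eta = 0.1828 = 18.2818%

eta = 18.2818%


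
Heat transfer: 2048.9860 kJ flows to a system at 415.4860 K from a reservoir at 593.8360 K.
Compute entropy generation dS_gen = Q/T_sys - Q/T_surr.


dS_sys = 2048.9860/415.4860 = 4.9315 kJ/K
dS_surr = -2048.9860/593.8360 = -3.4504 kJ/K
dS_gen = 4.9315 - 3.4504 = 1.4811 kJ/K (irreversible)

dS_gen = 1.4811 kJ/K, irreversible


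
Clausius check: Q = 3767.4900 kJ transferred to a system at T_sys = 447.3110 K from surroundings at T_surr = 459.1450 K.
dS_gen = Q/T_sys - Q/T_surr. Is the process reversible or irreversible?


dS_sys = 3767.4900/447.3110 = 8.4225 kJ/K
dS_surr = -3767.4900/459.1450 = -8.2054 kJ/K
dS_gen = 8.4225 - 8.2054 = 0.2171 kJ/K (irreversible)

dS_gen = 0.2171 kJ/K, irreversible


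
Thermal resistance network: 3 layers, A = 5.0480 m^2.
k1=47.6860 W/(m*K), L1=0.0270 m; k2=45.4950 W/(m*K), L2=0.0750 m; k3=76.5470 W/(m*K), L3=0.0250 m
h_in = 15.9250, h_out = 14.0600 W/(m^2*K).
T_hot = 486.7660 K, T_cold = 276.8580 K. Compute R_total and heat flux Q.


R_conv_in = 1/(15.9250*5.0480) = 0.0124
R_1 = 0.0270/(47.6860*5.0480) = 0.0001
R_2 = 0.0750/(45.4950*5.0480) = 0.0003
R_3 = 0.0250/(76.5470*5.0480) = 6.4698e-05
R_conv_out = 1/(14.0600*5.0480) = 0.0141
R_total = 0.0270 K/W
Q = 209.9080 / 0.0270 = 7765.0590 W

R_total = 0.0270 K/W, Q = 7765.0590 W


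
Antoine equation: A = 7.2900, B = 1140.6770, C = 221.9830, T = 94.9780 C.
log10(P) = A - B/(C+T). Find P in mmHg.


C+T = 316.9610
B/(C+T) = 3.5988
log10(P) = 7.2900 - 3.5988 = 3.6912
P = 10^3.6912 = 4911.4202 mmHg

4911.4202 mmHg


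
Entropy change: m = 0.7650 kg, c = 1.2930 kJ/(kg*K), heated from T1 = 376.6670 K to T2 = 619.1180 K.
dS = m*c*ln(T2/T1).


T2/T1 = 1.6437
ln(T2/T1) = 0.4969
dS = 0.7650 * 1.2930 * 0.4969 = 0.4915 kJ/K

0.4915 kJ/K


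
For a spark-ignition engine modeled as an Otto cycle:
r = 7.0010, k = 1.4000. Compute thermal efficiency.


r^(k-1) = 2.1780
eta = 1 - 1/2.1780 = 0.5409 = 54.0870%

54.0870%


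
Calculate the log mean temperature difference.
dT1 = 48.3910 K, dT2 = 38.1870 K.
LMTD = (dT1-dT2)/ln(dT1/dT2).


dT1/dT2 = 1.2672
ln(dT1/dT2) = 0.2368
LMTD = 10.2040 / 0.2368 = 43.0878 K

43.0878 K


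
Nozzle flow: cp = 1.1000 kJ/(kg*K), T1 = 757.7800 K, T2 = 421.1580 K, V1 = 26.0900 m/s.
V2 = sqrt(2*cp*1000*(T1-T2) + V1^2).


dT = 336.6220 K
2*cp*1000*dT = 740568.4000
V1^2 = 680.6881
V2 = sqrt(741249.0881) = 860.9582 m/s

860.9582 m/s


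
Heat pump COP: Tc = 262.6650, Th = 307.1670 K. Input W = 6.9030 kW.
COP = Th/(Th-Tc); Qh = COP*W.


COP = 307.1670 / 44.5020 = 6.9023
Qh = 6.9023 * 6.9030 = 47.6467 kW

COP = 6.9023, Qh = 47.6467 kW


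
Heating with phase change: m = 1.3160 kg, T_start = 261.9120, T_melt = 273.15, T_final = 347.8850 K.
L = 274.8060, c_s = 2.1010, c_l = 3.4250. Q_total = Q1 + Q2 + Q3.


Q1 (sensible, solid) = 1.3160 * 2.1010 * 11.2380 = 31.0721 kJ
Q2 (latent) = 1.3160 * 274.8060 = 361.6447 kJ
Q3 (sensible, liquid) = 1.3160 * 3.4250 * 74.7350 = 336.8531 kJ
Q_total = 729.5699 kJ

729.5699 kJ


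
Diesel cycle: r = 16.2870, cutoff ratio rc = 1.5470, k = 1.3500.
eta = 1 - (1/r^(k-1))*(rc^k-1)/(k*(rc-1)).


r^(k-1) = 2.6555
rc^k = 1.8022
eta = 0.5909 = 59.0893%

59.0893%


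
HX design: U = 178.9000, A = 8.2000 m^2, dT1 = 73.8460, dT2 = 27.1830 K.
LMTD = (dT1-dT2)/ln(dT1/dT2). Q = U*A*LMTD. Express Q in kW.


LMTD = 46.6915 K
Q = 178.9000 * 8.2000 * 46.6915 = 68495.4655 W = 68.4955 kW

68.4955 kW


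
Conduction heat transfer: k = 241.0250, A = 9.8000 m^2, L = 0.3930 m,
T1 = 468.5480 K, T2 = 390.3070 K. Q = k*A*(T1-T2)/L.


dT = 78.2410 K
Q = 241.0250 * 9.8000 * 78.2410 / 0.3930 = 470251.3049 W

470251.3049 W


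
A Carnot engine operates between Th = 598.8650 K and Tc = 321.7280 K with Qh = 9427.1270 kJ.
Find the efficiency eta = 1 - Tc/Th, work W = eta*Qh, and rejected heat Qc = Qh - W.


eta = 1 - 321.7280/598.8650 = 0.4628
W = 0.4628 * 9427.1270 = 4362.5954 kJ
Qc = 9427.1270 - 4362.5954 = 5064.5316 kJ

eta = 46.2770%, W = 4362.5954 kJ, Qc = 5064.5316 kJ


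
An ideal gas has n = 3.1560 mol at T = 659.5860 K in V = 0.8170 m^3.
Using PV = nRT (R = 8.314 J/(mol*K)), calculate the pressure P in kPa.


P = nRT/V = 3.1560 * 8.314 * 659.5860 / 0.8170
= 17306.8665 / 0.8170 = 21183.4351 Pa = 21.1834 kPa

21.1834 kPa


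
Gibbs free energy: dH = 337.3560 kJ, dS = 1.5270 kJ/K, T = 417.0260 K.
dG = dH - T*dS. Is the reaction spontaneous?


T*dS = 417.0260 * 1.5270 = 636.7987 kJ
dG = 337.3560 - 636.7987 = -299.4427 kJ (spontaneous)

dG = -299.4427 kJ, spontaneous


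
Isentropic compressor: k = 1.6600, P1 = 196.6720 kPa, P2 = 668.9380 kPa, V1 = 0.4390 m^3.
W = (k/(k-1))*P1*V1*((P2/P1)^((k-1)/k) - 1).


(k-1)/k = 0.3976
(P2/P1)^exp = 1.6270
W = 2.5152 * 196.6720 * 0.4390 * (1.6270 - 1) = 136.1474 kJ

136.1474 kJ


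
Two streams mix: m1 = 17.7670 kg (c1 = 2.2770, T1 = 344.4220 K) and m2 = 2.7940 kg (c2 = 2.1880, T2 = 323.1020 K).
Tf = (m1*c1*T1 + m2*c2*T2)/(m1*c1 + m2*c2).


num = 15908.9605
den = 46.5687
Tf = 341.6232 K

341.6232 K


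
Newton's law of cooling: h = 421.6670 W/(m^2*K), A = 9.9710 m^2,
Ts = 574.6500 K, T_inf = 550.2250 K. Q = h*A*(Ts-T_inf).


dT = 24.4250 K
Q = 421.6670 * 9.9710 * 24.4250 = 102693.4875 W

102693.4875 W


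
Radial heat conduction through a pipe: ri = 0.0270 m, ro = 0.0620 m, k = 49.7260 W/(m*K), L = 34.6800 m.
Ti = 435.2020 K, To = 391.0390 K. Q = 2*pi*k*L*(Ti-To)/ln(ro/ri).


dT = 44.1630 K
ln(ro/ri) = 0.8313
Q = 2*pi*49.7260*34.6800*44.1630 / 0.8313 = 575631.5189 W

575631.5189 W


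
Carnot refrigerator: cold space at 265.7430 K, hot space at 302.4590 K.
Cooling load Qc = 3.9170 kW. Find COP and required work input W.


COP = 265.7430 / 36.7160 = 7.2378
W = 3.9170 / 7.2378 = 0.5412 kW

COP = 7.2378, W = 0.5412 kW


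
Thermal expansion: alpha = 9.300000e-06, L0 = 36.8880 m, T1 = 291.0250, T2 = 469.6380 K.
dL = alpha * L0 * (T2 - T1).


dT = 178.6130 K
dL = 9.300000e-06 * 36.8880 * 178.6130 = 0.061275 m
L_final = 36.949275 m

dL = 0.061275 m


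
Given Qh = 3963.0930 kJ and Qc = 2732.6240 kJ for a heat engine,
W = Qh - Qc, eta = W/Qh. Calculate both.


W = 3963.0930 - 2732.6240 = 1230.4690 kJ
eta = 1230.4690 / 3963.0930 = 0.3105 = 31.0482%

W = 1230.4690 kJ, eta = 31.0482%


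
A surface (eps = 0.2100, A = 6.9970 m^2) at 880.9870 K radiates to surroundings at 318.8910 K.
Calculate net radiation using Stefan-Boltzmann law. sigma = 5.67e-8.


T^4 = 6.0239e+11
Tsurr^4 = 1.0341e+10
Q = 0.2100 * 5.67e-8 * 6.9970 * 5.9205e+11 = 49325.5590 W

49325.5590 W


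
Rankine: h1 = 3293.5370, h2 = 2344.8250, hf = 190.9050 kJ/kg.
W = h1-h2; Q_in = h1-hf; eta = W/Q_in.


W = 948.7120 kJ/kg
Q_in = 3102.6320 kJ/kg
eta = 0.3058 = 30.5777%

eta = 30.5777%


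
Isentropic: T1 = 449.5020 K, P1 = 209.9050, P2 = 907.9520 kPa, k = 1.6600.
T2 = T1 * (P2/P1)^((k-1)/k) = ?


(k-1)/k = 0.3976
(P2/P1)^exp = 1.7901
T2 = 449.5020 * 1.7901 = 804.6649 K

804.6649 K


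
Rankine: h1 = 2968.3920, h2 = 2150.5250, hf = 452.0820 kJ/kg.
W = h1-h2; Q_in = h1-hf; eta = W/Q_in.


W = 817.8670 kJ/kg
Q_in = 2516.3100 kJ/kg
eta = 0.3250 = 32.5026%

eta = 32.5026%


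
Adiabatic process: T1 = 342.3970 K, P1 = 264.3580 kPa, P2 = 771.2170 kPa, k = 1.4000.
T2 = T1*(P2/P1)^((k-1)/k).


(k-1)/k = 0.2857
(P2/P1)^exp = 1.3579
T2 = 342.3970 * 1.3579 = 464.9246 K

464.9246 K


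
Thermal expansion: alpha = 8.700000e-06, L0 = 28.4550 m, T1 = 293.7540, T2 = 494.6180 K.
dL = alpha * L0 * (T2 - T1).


dT = 200.8640 K
dL = 8.700000e-06 * 28.4550 * 200.8640 = 0.049726 m
L_final = 28.504726 m

dL = 0.049726 m


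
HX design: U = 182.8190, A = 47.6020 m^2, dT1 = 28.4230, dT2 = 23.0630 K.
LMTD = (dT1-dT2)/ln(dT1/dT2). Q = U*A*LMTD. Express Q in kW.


LMTD = 25.6497 K
Q = 182.8190 * 47.6020 * 25.6497 = 223218.0444 W = 223.2180 kW

223.2180 kW


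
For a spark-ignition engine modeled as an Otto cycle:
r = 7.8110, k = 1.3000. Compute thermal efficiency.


r^(k-1) = 1.8527
eta = 1 - 1/1.8527 = 0.4603 = 46.0256%

46.0256%


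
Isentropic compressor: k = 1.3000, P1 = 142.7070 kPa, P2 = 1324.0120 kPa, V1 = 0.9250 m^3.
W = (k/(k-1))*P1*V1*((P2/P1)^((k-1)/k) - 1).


(k-1)/k = 0.2308
(P2/P1)^exp = 1.6721
W = 4.3333 * 142.7070 * 0.9250 * (1.6721 - 1) = 384.4410 kJ

384.4410 kJ


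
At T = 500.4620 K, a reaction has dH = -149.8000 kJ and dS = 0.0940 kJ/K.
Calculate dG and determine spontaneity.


T*dS = 500.4620 * 0.0940 = 47.0434 kJ
dG = -149.8000 - 47.0434 = -196.8434 kJ (spontaneous)

dG = -196.8434 kJ, spontaneous


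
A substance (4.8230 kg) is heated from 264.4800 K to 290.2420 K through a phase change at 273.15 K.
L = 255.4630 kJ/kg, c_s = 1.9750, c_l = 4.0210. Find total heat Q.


Q1 (sensible, solid) = 4.8230 * 1.9750 * 8.6700 = 82.5854 kJ
Q2 (latent) = 4.8230 * 255.4630 = 1232.0980 kJ
Q3 (sensible, liquid) = 4.8230 * 4.0210 * 17.0920 = 331.4700 kJ
Q_total = 1646.1535 kJ

1646.1535 kJ


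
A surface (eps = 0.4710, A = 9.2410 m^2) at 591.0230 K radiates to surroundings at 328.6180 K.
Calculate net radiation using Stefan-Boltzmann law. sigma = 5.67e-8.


T^4 = 1.2202e+11
Tsurr^4 = 1.1662e+10
Q = 0.4710 * 5.67e-8 * 9.2410 * 1.1035e+11 = 27234.0761 W

27234.0761 W


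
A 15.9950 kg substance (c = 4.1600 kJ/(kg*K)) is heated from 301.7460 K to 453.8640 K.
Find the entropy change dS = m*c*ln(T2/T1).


T2/T1 = 1.5041
ln(T2/T1) = 0.4082
dS = 15.9950 * 4.1600 * 0.4082 = 27.1621 kJ/K

27.1621 kJ/K


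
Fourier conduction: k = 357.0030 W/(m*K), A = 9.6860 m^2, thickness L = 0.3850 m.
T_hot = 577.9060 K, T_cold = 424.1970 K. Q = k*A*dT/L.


dT = 153.7090 K
Q = 357.0030 * 9.6860 * 153.7090 / 0.3850 = 1380558.7662 W

1380558.7662 W


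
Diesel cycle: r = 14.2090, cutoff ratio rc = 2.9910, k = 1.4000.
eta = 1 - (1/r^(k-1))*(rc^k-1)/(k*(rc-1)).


r^(k-1) = 2.8908
rc^k = 4.6360
eta = 0.5488 = 54.8769%

54.8769%


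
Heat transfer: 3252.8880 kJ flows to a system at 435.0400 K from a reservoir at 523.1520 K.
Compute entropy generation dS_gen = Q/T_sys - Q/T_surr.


dS_sys = 3252.8880/435.0400 = 7.4772 kJ/K
dS_surr = -3252.8880/523.1520 = -6.2179 kJ/K
dS_gen = 7.4772 - 6.2179 = 1.2594 kJ/K (irreversible)

dS_gen = 1.2594 kJ/K, irreversible


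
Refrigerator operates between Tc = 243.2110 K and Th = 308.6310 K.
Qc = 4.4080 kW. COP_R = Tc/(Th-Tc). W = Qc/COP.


COP = 243.2110 / 65.4200 = 3.7177
W = 4.4080 / 3.7177 = 1.1857 kW

COP = 3.7177, W = 1.1857 kW
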